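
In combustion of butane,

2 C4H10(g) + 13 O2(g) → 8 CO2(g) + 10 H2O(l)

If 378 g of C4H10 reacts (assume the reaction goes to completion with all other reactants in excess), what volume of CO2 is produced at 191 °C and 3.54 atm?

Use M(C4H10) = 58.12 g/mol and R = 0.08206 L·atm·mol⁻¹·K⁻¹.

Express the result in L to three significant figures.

n(C4H10) = 378.0 / 58.12 = 6.504 mol
n(CO2) = (8/2) × 6.504 = 26.02 mol
V = nRT/P = 26.02 × 0.08206 × 464.15 / 3.54 = 280.0 L

280 L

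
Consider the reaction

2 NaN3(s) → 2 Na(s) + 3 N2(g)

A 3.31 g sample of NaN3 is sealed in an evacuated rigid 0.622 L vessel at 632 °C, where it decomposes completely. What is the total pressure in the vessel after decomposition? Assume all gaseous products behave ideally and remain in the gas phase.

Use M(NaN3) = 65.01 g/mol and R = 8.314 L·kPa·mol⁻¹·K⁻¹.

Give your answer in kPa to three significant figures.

n(NaN3) = 3.31 / 65.01 = 0.05092 mol
n(gas produced) = (3/2) × 0.05092 = 0.07638 mol
P = nRT/V = 0.07638 × 8.314 × 905.15 / 0.622 = 924.1 kPa

924 kPa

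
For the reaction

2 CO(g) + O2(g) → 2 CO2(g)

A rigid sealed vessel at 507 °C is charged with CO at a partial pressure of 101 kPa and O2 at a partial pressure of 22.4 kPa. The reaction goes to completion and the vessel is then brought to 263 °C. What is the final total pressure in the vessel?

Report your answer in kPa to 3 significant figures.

Because the vessel is rigid and T is held at 507 °C, work the stoichiometry in partial pressures (P_i = n_iRT/V).
P(O2) required for 101 kPa of CO = (1/2) × 101 = 50.50 kPa; available 22.4 kPa, so O2 is limiting.
P(CO) remaining = 101 − (2/1) × 22.4 = 56.20 kPa
P(gaseous products) = (2)/1 × 22.4 = 44.80 kPa
P_total at 507 °C = 56.20 + 44.80 = 101.0 kPa
Scaling to 263 °C: P = 101.0 × 536.15/780.15 = 69.41 kPa

69.4 kPa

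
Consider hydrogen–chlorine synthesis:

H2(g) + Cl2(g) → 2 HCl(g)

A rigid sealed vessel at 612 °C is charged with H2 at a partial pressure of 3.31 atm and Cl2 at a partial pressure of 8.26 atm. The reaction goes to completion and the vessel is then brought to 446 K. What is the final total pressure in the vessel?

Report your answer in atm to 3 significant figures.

At constant V, partial pressures at 612 °C are proportional to moles, so apply stoichiometry directly to pressures.
P(Cl2) required for 3.31 atm of H2 = (1/1) × 3.31 = 3.310 atm; available 8.26 atm, so H2 is limiting.
P(Cl2) remaining = 8.26 − (1/1) × 3.31 = 4.950 atm
P(gaseous products) = (2)/1 × 3.31 = 6.620 atm
P_total at 612 °C = 4.950 + 6.620 = 11.57 atm
Scaling to 446 K: P = 11.57 × 446/885.15 = 5.830 atm

5.83 atm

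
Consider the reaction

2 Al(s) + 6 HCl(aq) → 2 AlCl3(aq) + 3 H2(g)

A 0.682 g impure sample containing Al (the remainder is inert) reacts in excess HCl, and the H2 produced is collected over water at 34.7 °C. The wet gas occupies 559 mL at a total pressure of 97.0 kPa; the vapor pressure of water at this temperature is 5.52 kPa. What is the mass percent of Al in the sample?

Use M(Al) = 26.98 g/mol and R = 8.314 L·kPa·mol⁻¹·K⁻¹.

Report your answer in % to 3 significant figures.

52.7 %

P(H2) = 97.0 − 5.52 = 91.48 kPa
n(H2) = PV/RT = (91.48 × 0.5590) / (8.314 × 307.85) = 0.01998 mol
n(Al) = (2/3) × 0.01998 = 0.01332 mol
m(Al) = 0.01332 × 26.98 = 0.3594 g
%Al = 0.3594 / 0.682 × 100 = 52.70%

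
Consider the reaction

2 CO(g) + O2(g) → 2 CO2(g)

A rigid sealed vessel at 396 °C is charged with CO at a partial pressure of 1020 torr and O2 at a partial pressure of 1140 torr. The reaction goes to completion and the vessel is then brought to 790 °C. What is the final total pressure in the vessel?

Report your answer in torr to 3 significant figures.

With V and T fixed, P_i ∝ n_i, so the mole ratios apply directly to partial pressures at 396 °C.
P(O2) required for 1020 torr of CO = (1/2) × 1020 = 510.0 torr; available 1140 torr, so CO is limiting.
P(O2) remaining = 1140 − (1/2) × 1020 = 630.0 torr
P(gaseous products) = (2)/2 × 1020 = 1020 torr
P_total at 396 °C = 630.0 + 1020 = 1650 torr
Scaling to 790 °C: P = 1650 × 1063.15/669.15 = 2622 torr

2620 torr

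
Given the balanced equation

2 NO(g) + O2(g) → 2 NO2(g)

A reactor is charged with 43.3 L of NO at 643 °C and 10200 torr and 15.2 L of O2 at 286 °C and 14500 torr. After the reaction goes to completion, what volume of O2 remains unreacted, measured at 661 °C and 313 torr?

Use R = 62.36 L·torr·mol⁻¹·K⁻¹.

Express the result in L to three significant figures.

n(NO) = PV/RT = (10200 × 43.3) / (62.36 × 916.15) = 7.731 mol
n(O2) = PV/RT = (14500 × 15.2) / (62.36 × 559.15) = 6.321 mol
For 7.731 mol NO, stoichiometry requires (1/2) × 7.731 = 3.865 mol O2; 6.321 mol is available, so NO is limiting.
n(O2) consumed = (1/2) × 7.731 = 3.865 mol; remaining = 6.321 − 3.865 = 2.456 mol
V(O2) = nRT/P = 2.456 × 62.36 × 934.15 / 313 = 457.1 L

457 L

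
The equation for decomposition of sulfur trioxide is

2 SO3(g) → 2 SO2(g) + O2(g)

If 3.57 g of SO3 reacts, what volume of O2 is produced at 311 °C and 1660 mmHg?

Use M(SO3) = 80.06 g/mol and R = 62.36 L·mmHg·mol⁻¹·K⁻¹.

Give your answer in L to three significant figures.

n(SO3) = 3.570 / 80.06 = 0.04459 mol
n(O2) = (1/2) × 0.04459 = 0.02229 mol
V = nRT/P = 0.02229 × 62.36 × 584.15 / 1660 = 0.4891 L

0.489 L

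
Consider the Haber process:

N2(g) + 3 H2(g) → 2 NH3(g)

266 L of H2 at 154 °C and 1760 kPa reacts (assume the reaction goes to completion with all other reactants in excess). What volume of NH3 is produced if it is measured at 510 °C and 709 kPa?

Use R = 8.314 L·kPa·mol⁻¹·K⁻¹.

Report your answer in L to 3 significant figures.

n(H2) = PV/RT = (1760 × 266) / (8.314 × 427.15) = 131.8 mol
n(NH3) = (2/3) × 131.8 = 87.87 mol
V = nRT/P = 87.87 × 8.314 × 783.15 / 709 = 807.0 L

807 L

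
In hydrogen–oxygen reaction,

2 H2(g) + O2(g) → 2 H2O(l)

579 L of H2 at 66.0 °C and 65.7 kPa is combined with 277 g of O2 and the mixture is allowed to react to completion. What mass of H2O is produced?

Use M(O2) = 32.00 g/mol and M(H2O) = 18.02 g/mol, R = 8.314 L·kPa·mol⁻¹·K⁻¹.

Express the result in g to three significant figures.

n(H2) = PV/RT = (65.7 × 579) / (8.314 × 339.15) = 13.49 mol
n(O2) = 277 / 32.00 = 8.656 mol
For 13.49 mol H2, stoichiometry requires (1/2) × 13.49 = 6.745 mol O2; 8.656 mol is available, so H2 is limiting.
n(H2O) = (2/2) × 13.49 = 13.49 mol
m(H2O) = 13.49 × 18.02 = 243.1 g

243 g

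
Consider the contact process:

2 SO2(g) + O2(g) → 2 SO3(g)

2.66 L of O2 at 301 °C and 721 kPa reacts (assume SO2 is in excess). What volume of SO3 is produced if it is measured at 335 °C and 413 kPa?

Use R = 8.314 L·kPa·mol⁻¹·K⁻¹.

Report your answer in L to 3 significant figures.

9.84 L

n(O2) = PV/RT = (721 × 2.66) / (8.314 × 574.15) = 0.4018 mol
n(SO3) = (2/1) × 0.4018 = 0.8036 mol
V = nRT/P = 0.8036 × 8.314 × 608.15 / 413 = 9.838 L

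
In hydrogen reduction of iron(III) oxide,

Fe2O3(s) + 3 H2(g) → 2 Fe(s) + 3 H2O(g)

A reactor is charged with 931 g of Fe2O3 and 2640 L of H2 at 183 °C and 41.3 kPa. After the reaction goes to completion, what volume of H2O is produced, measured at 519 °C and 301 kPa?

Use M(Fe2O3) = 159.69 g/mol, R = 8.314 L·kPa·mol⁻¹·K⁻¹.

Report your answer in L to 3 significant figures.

383 L

n(Fe2O3) = 931 / 159.69 = 5.830 mol
n(H2) = PV/RT = (41.3 × 2640) / (8.314 × 456.15) = 28.75 mol
For 5.830 mol Fe2O3, stoichiometry requires (3/1) × 5.830 = 17.49 mol H2; 28.75 mol is available, so Fe2O3 is limiting.
n(H2O) = (3/1) × 5.830 = 17.49 mol
V(H2O) = nRT/P = 17.49 × 8.314 × 792.15 / 301 = 382.7 L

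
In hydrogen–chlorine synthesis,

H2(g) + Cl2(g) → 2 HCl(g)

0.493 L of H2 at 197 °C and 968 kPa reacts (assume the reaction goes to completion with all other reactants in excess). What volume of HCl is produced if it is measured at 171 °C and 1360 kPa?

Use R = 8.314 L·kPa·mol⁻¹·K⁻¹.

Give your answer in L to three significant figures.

n(H2) = PV/RT = (968 × 0.493) / (8.314 × 470.15) = 0.1221 mol
n(HCl) = (2/1) × 0.1221 = 0.2442 mol
V = nRT/P = 0.2442 × 8.314 × 444.15 / 1360 = 0.6631 L

0.663 L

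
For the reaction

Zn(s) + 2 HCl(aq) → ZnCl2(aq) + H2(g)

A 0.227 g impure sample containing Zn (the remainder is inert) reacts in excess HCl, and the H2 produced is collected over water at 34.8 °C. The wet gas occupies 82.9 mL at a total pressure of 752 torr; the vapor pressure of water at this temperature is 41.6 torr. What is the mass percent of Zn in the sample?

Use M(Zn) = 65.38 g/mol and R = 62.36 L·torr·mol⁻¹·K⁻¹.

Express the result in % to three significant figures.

88.3 %

P(H2) = 752 − 41.6 = 710.4 torr
n(H2) = PV/RT = (710.4 × 0.08290) / (62.36 × 307.95) = 0.003067 mol
n(Zn) = (1/1) × 0.003067 = 0.003067 mol
m(Zn) = 0.003067 × 65.38 = 0.2005 g
%Zn = 0.2005 / 0.227 × 100 = 88.33%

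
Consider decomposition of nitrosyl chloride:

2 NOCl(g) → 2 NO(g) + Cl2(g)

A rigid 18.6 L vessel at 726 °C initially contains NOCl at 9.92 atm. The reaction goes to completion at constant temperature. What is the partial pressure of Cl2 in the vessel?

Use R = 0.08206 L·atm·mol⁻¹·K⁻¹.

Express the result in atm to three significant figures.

n(NOCl)₀ = PV/RT = (9.92 × 18.6) / (0.08206 × 999.15) = 2.250 mol
n(Cl2) = (1/2) × 2.250 = 1.125 mol
P(Cl2) = nRT/V = 1.125 × 0.08206 × 999.15 / 18.6 = 4.959 atm

4.96 atm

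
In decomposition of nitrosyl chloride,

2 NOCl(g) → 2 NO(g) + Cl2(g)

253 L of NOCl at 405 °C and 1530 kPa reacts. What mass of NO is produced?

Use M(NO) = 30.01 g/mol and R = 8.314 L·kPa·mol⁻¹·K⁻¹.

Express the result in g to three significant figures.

n(NOCl) = PV/RT = (1530 × 253) / (8.314 × 678.15) = 68.66 mol
n(NO) = (2/2) × 68.66 = 68.66 mol
m(NO) = 68.66 × 30.01 = 2060 g

2060 g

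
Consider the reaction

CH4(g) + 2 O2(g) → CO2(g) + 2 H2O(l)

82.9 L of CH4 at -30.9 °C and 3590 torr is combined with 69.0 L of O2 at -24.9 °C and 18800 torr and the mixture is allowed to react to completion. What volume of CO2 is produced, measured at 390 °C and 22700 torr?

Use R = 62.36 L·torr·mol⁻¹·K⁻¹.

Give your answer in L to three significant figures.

n(CH4) = PV/RT = (3590 × 82.9) / (62.36 × 242.25) = 19.70 mol
n(O2) = PV/RT = (18800 × 69.0) / (62.36 × 248.25) = 83.79 mol
For 19.70 mol CH4, stoichiometry requires (2/1) × 19.70 = 39.40 mol O2; 83.79 mol is available, so CH4 is limiting.
n(CO2) = (1/1) × 19.70 = 19.70 mol
V(CO2) = nRT/P = 19.70 × 62.36 × 663.15 / 22700 = 35.89 L

35.9 L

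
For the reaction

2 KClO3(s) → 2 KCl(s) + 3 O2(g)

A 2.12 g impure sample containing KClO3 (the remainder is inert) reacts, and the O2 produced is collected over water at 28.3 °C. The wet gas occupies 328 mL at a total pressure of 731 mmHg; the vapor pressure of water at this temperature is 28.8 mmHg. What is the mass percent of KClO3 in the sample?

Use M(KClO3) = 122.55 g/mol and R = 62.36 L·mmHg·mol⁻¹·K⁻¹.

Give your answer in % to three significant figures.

47.2 %

P(O2) = 731 − 28.8 = 702.2 mmHg
n(O2) = PV/RT = (702.2 × 0.3280) / (62.36 × 301.45) = 0.01225 mol
n(KClO3) = (2/3) × 0.01225 = 0.008167 mol
m(KClO3) = 0.008167 × 122.55 = 1.001 g
%KClO3 = 1.001 / 2.12 × 100 = 47.22%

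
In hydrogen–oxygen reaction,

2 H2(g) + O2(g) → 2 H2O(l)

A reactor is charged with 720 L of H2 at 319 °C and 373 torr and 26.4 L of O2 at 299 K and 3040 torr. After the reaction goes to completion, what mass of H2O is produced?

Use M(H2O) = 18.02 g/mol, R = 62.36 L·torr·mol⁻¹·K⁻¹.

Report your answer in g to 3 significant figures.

n(H2) = PV/RT = (373 × 720) / (62.36 × 592.15) = 7.273 mol
n(O2) = PV/RT = (3040 × 26.4) / (62.36 × 299) = 4.304 mol
For 7.273 mol H2, stoichiometry requires (1/2) × 7.273 = 3.636 mol O2; 4.304 mol is available, so H2 is limiting.
n(H2O) = (2/2) × 7.273 = 7.273 mol
m(H2O) = 7.273 × 18.02 = 131.1 g

131 g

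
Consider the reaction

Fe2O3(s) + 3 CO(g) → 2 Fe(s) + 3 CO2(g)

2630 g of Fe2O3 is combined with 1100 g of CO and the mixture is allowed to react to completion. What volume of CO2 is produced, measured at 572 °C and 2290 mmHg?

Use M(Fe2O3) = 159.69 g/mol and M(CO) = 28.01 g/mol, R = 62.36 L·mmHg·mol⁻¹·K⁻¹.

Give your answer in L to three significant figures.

904 L

n(Fe2O3) = 2630 / 159.69 = 16.47 mol
n(CO) = 1100 / 28.01 = 39.27 mol
For 16.47 mol Fe2O3, stoichiometry requires (3/1) × 16.47 = 49.41 mol CO; 39.27 mol is available, so CO is limiting.
n(CO2) = (3/3) × 39.27 = 39.27 mol
V(CO2) = nRT/P = 39.27 × 62.36 × 845.15 / 2290 = 903.8 L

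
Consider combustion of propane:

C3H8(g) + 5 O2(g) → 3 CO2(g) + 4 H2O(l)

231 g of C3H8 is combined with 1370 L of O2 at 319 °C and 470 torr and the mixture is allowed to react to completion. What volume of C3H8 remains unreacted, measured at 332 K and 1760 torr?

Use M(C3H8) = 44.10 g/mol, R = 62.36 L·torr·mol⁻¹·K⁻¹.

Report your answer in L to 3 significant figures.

20.6 L

n(C3H8) = 231 / 44.10 = 5.238 mol
n(O2) = PV/RT = (470 × 1370) / (62.36 × 592.15) = 17.44 mol
For 5.238 mol C3H8, stoichiometry requires (5/1) × 5.238 = 26.19 mol O2; 17.44 mol is available, so O2 is limiting.
n(C3H8) consumed = (1/5) × 17.44 = 3.488 mol; remaining = 5.238 − 3.488 = 1.750 mol
V(C3H8) = nRT/P = 1.750 × 62.36 × 332 / 1760 = 20.59 L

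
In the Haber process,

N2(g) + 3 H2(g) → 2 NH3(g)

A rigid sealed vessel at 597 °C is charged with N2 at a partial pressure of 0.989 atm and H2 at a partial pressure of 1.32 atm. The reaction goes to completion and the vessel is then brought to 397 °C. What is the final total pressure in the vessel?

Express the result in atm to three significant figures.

Because the vessel is rigid and T is held at 597 °C, work the stoichiometry in partial pressures (P_i = n_iRT/V).
P(H2) required for 0.989 atm of N2 = (3/1) × 0.989 = 2.967 atm; available 1.32 atm, so H2 is limiting.
P(N2) remaining = 0.989 − (1/3) × 1.32 = 0.5490 atm
P(gaseous products) = (2)/3 × 1.32 = 0.8800 atm
P_total at 597 °C = 0.5490 + 0.8800 = 1.429 atm
Scaling to 397 °C: P = 1.429 × 670.15/870.15 = 1.101 atm

1.10 atm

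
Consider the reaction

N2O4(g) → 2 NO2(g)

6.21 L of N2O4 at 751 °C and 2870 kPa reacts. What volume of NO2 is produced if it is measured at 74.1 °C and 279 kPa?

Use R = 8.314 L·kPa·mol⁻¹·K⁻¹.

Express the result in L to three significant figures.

43.3 L

n(N2O4) = PV/RT = (2870 × 6.21) / (8.314 × 1024.15) = 2.093 mol
n(NO2) = (2/1) × 2.093 = 4.186 mol
V = nRT/P = 4.186 × 8.314 × 347.25 / 279 = 43.32 L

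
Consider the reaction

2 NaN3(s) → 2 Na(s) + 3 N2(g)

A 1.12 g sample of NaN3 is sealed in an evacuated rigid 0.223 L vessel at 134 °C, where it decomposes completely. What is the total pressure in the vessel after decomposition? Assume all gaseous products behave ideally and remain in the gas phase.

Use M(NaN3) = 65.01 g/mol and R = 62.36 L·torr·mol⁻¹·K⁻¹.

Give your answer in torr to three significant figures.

n(NaN3) = 1.12 / 65.01 = 0.01723 mol
n(gas produced) = (3/2) × 0.01723 = 0.02584 mol
P = nRT/V = 0.02584 × 62.36 × 407.15 / 0.223 = 2942 torr

2940 torr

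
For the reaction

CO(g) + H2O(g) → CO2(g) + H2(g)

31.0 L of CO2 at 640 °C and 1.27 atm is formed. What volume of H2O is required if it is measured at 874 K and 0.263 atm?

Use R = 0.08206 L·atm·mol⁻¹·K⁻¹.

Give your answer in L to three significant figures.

143 L

n(CO2) = PV/RT = (1.27 × 31.0) / (0.08206 × 913.15) = 0.5254 mol
n(H2O) = (1/1) × 0.5254 = 0.5254 mol
V = nRT/P = 0.5254 × 0.08206 × 874 / 0.263 = 143.3 L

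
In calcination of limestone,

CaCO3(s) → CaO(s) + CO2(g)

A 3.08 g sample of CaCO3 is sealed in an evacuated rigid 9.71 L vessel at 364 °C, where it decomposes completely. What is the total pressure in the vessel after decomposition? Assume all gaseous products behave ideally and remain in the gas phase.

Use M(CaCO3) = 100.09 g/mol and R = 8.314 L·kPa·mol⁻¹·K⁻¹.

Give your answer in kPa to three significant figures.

16.8 kPa

n(CaCO3) = 3.08 / 100.09 = 0.03077 mol
n(gas produced) = (1/1) × 0.03077 = 0.03077 mol
P = nRT/V = 0.03077 × 8.314 × 637.15 / 9.71 = 16.79 kPa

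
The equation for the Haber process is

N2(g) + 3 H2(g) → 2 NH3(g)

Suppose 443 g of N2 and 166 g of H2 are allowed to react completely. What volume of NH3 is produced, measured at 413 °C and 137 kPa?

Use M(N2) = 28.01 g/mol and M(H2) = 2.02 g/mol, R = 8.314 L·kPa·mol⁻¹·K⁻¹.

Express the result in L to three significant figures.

n(N2) = 443 / 28.01 = 15.82 mol
n(H2) = 166 / 2.02 = 82.18 mol
For 15.82 mol N2, stoichiometry requires (3/1) × 15.82 = 47.46 mol H2; 82.18 mol is available, so N2 is limiting.
n(NH3) = (2/1) × 15.82 = 31.64 mol
V(NH3) = nRT/P = 31.64 × 8.314 × 686.15 / 137 = 1317 L

1320 L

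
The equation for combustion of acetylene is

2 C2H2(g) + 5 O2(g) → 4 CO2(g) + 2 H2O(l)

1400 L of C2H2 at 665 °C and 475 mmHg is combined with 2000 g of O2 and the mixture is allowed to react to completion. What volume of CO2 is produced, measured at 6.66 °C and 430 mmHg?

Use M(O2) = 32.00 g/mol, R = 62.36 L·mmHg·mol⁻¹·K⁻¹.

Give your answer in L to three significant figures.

n(C2H2) = PV/RT = (475 × 1400) / (62.36 × 938.15) = 11.37 mol
n(O2) = 2000 / 32.00 = 62.50 mol
For 11.37 mol C2H2, stoichiometry requires (5/2) × 11.37 = 28.42 mol O2; 62.50 mol is available, so C2H2 is limiting.
n(CO2) = (4/2) × 11.37 = 22.74 mol
V(CO2) = nRT/P = 22.74 × 62.36 × 279.81 / 430 = 922.8 L

923 L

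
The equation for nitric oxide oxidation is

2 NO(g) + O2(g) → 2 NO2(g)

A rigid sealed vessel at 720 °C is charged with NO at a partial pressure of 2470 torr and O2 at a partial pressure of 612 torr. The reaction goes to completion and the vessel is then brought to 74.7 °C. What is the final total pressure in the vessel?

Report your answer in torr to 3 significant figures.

Because the vessel is rigid and T is held at 720 °C, work the stoichiometry in partial pressures (P_i = n_iRT/V).
P(O2) required for 2470 torr of NO = (1/2) × 2470 = 1235 torr; available 612 torr, so O2 is limiting.
P(NO) remaining = 2470 − (2/1) × 612 = 1246 torr
P(gaseous products) = (2)/1 × 612 = 1224 torr
P_total at 720 °C = 1246 + 1224 = 2470 torr
Scaling to 74.7 °C: P = 2470 × 347.85/993.15 = 865.1 torr

865 torr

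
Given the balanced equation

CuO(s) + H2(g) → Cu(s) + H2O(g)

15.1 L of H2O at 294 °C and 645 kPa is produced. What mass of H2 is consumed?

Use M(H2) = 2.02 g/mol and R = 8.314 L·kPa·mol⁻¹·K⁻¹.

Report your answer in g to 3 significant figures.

n(H2O) = PV/RT = (645 × 15.1) / (8.314 × 567.15) = 2.066 mol
n(H2) = (1/1) × 2.066 = 2.066 mol
m(H2) = 2.066 × 2.02 = 4.173 g

4.17 g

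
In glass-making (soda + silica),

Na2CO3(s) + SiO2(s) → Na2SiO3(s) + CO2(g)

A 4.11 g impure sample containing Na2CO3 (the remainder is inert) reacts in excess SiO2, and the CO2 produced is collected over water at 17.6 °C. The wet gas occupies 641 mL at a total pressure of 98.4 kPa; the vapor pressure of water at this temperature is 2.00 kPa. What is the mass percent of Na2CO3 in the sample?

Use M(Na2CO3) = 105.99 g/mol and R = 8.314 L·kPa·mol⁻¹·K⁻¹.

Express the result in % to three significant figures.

65.9 %

P(CO2) = 98.4 − 2.00 = 96.40 kPa
n(CO2) = PV/RT = (96.40 × 0.6410) / (8.314 × 290.75) = 0.02556 mol
n(Na2CO3) = (1/1) × 0.02556 = 0.02556 mol
m(Na2CO3) = 0.02556 × 105.99 = 2.709 g
%Na2CO3 = 2.709 / 4.11 × 100 = 65.91%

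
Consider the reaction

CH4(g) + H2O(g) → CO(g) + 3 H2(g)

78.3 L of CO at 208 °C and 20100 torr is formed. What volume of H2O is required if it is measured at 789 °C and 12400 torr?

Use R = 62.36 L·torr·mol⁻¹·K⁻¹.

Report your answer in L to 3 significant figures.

n(CO) = PV/RT = (20100 × 78.3) / (62.36 × 481.15) = 52.45 mol
n(H2O) = (1/1) × 52.45 = 52.45 mol
V = nRT/P = 52.45 × 62.36 × 1062.15 / 12400 = 280.2 L

280 L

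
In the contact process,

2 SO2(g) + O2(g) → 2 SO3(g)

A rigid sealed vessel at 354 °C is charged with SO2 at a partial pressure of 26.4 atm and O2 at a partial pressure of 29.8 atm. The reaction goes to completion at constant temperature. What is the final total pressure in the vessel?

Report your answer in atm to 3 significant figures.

43.0 atm

Because the vessel is rigid and T is held at 354 °C, work the stoichiometry in partial pressures (P_i = n_iRT/V).
P(O2) required for 26.4 atm of SO2 = (1/2) × 26.4 = 13.20 atm; available 29.8 atm, so SO2 is limiting.
P(O2) remaining = 29.8 − (1/2) × 26.4 = 16.60 atm
P(gaseous products) = (2)/2 × 26.4 = 26.40 atm
P_total at 354 °C = 16.60 + 26.40 = 43.00 atm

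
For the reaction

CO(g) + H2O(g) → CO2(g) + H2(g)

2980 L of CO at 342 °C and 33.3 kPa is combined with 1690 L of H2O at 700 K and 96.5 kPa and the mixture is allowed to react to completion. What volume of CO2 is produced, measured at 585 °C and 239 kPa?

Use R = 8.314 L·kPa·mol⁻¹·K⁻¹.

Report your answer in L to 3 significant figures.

n(CO) = PV/RT = (33.3 × 2980) / (8.314 × 615.15) = 19.40 mol
n(H2O) = PV/RT = (96.5 × 1690) / (8.314 × 700) = 28.02 mol
For 19.40 mol CO, stoichiometry requires (1/1) × 19.40 = 19.40 mol H2O; 28.02 mol is available, so CO is limiting.
n(CO2) = (1/1) × 19.40 = 19.40 mol
V(CO2) = nRT/P = 19.40 × 8.314 × 858.15 / 239 = 579.1 L

579 L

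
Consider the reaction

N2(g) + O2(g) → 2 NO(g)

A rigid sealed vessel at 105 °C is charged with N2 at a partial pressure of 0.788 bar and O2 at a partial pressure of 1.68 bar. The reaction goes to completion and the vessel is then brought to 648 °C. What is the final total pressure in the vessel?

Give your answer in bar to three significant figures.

6.01 bar

Because the vessel is rigid and T is held at 105 °C, work the stoichiometry in partial pressures (P_i = n_iRT/V).
P(O2) required for 0.788 bar of N2 = (1/1) × 0.788 = 0.7880 bar; available 1.68 bar, so N2 is limiting.
P(O2) remaining = 1.68 − (1/1) × 0.788 = 0.8920 bar
P(gaseous products) = (2)/1 × 0.788 = 1.576 bar
P_total at 105 °C = 0.8920 + 1.576 = 2.468 bar
Scaling to 648 °C: P = 2.468 × 921.15/378.15 = 6.012 bar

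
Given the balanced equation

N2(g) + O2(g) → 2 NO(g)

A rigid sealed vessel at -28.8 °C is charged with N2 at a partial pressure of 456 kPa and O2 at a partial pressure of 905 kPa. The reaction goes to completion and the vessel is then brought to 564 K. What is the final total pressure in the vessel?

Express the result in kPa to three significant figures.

At constant V, partial pressures at -28.8 °C are proportional to moles, so apply stoichiometry directly to pressures.
P(O2) required for 456 kPa of N2 = (1/1) × 456 = 456.0 kPa; available 905 kPa, so N2 is limiting.
P(O2) remaining = 905 − (1/1) × 456 = 449.0 kPa
P(gaseous products) = (2)/1 × 456 = 912.0 kPa
P_total at -28.8 °C = 449.0 + 912.0 = 1361 kPa
Scaling to 564 K: P = 1361 × 564/244.35 = 3141 kPa

3140 kPa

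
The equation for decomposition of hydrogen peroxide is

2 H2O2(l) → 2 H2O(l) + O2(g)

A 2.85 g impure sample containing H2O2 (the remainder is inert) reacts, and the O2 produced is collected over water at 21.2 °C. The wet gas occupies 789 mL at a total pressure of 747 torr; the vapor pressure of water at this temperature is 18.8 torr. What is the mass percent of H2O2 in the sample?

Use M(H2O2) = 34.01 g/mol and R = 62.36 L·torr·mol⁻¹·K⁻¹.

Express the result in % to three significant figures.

P(O2) = 747 − 18.8 = 728.2 torr
n(O2) = PV/RT = (728.2 × 0.7890) / (62.36 × 294.35) = 0.03130 mol
n(H2O2) = (2/1) × 0.03130 = 0.06260 mol
m(H2O2) = 0.06260 × 34.01 = 2.129 g
%H2O2 = 2.129 / 2.85 × 100 = 74.70%

74.7 %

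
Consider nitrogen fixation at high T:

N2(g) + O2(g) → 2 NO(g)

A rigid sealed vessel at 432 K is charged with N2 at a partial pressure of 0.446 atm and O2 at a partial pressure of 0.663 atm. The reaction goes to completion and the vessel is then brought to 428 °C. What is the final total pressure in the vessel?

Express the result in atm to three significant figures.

Because the vessel is rigid and T is held at 432 K, work the stoichiometry in partial pressures (P_i = n_iRT/V).
P(O2) required for 0.446 atm of N2 = (1/1) × 0.446 = 0.4460 atm; available 0.663 atm, so N2 is limiting.
P(O2) remaining = 0.663 − (1/1) × 0.446 = 0.2170 atm
P(gaseous products) = (2)/1 × 0.446 = 0.8920 atm
P_total at 432 K = 0.2170 + 0.8920 = 1.109 atm
Scaling to 428 °C: P = 1.109 × 701.15/432 = 1.800 atm

1.80 atm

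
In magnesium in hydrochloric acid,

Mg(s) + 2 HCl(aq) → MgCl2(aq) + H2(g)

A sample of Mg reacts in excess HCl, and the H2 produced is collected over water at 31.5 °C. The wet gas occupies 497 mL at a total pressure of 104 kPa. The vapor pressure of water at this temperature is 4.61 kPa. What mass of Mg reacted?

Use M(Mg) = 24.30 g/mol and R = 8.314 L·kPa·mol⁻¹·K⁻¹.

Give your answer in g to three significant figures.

P(H2) = 104 − 4.61 = 99.39 kPa
n(H2) = PV/RT = (99.39 × 0.4970) / (8.314 × 304.65) = 0.01950 mol
n(Mg) = (1/1) × 0.01950 = 0.01950 mol
m(Mg) = 0.01950 × 24.30 = 0.4738 g

0.474 g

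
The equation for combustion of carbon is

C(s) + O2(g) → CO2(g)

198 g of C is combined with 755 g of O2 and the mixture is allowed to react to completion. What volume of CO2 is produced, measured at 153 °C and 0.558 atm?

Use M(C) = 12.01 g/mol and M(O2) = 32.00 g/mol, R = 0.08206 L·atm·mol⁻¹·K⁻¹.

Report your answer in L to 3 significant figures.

1030 L

n(C) = 198 / 12.01 = 16.49 mol
n(O2) = 755 / 32.00 = 23.59 mol
For 16.49 mol C, stoichiometry requires (1/1) × 16.49 = 16.49 mol O2; 23.59 mol is available, so C is limiting.
n(CO2) = (1/1) × 16.49 = 16.49 mol
V(CO2) = nRT/P = 16.49 × 0.08206 × 426.15 / 0.558 = 1033 L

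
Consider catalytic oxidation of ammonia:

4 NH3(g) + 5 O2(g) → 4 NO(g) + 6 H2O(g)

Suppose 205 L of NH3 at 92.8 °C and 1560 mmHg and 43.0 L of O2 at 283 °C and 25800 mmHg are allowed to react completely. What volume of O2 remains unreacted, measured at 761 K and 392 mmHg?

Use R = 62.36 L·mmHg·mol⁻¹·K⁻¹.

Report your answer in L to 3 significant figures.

n(NH3) = PV/RT = (1560 × 205) / (62.36 × 365.95) = 14.01 mol
n(O2) = PV/RT = (25800 × 43.0) / (62.36 × 556.15) = 31.99 mol
For 14.01 mol NH3, stoichiometry requires (5/4) × 14.01 = 17.51 mol O2; 31.99 mol is available, so NH3 is limiting.
n(O2) consumed = (5/4) × 14.01 = 17.51 mol; remaining = 31.99 − 17.51 = 14.48 mol
V(O2) = nRT/P = 14.48 × 62.36 × 761 / 392 = 1753 L

1750 L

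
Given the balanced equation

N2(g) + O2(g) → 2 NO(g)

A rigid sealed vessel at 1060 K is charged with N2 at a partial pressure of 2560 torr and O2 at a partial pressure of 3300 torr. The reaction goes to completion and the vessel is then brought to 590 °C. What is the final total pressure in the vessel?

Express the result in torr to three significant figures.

At constant V, partial pressures at 1060 K are proportional to moles, so apply stoichiometry directly to pressures.
P(O2) required for 2560 torr of N2 = (1/1) × 2560 = 2560 torr; available 3300 torr, so N2 is limiting.
P(O2) remaining = 3300 − (1/1) × 2560 = 740.0 torr
P(gaseous products) = (2)/1 × 2560 = 5120 torr
P_total at 1060 K = 740.0 + 5120 = 5860 torr
Scaling to 590 °C: P = 5860 × 863.15/1060 = 4772 torr

4770 torr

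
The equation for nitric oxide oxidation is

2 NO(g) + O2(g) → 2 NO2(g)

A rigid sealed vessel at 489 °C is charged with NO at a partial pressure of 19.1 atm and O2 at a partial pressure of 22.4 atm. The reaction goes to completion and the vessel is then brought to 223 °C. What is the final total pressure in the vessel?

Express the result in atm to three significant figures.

20.8 atm

At constant V, partial pressures at 489 °C are proportional to moles, so apply stoichiometry directly to pressures.
P(O2) required for 19.1 atm of NO = (1/2) × 19.1 = 9.550 atm; available 22.4 atm, so NO is limiting.
P(O2) remaining = 22.4 − (1/2) × 19.1 = 12.85 atm
P(gaseous products) = (2)/2 × 19.1 = 19.10 atm
P_total at 489 °C = 12.85 + 19.10 = 31.95 atm
Scaling to 223 °C: P = 31.95 × 496.15/762.15 = 20.80 atm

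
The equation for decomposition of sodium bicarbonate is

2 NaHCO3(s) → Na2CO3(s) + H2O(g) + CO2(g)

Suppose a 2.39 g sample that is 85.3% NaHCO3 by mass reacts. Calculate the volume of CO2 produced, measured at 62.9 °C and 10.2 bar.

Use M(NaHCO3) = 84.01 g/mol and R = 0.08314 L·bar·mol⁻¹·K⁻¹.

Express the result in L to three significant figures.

mass of NaHCO3 = 2.39 × 85.3/100 = 2.039 g
n(NaHCO3) = 2.039 / 84.01 = 0.02427 mol
n(CO2) = (1/2) × 0.02427 = 0.01213 mol
V = nRT/P = 0.01213 × 0.08314 × 336.05 / 10.2 = 0.03323 L

0.0332 L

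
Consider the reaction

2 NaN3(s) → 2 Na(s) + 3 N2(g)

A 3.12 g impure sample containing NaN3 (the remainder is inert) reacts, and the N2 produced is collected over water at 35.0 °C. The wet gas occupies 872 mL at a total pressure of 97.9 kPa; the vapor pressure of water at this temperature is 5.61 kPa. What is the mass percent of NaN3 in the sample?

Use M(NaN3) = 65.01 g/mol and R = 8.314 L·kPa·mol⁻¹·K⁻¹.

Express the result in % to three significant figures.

P(N2) = 97.9 − 5.61 = 92.29 kPa
n(N2) = PV/RT = (92.29 × 0.8720) / (8.314 × 308.15) = 0.03141 mol
n(NaN3) = (2/3) × 0.03141 = 0.02094 mol
m(NaN3) = 0.02094 × 65.01 = 1.361 g
%NaN3 = 1.361 / 3.12 × 100 = 43.62%

43.6 %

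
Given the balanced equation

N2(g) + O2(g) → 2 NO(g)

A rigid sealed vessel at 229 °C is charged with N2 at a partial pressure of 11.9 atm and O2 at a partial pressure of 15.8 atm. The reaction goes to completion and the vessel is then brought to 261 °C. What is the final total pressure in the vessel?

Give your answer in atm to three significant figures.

29.5 atm

Because the vessel is rigid and T is held at 229 °C, work the stoichiometry in partial pressures (P_i = n_iRT/V).
P(O2) required for 11.9 atm of N2 = (1/1) × 11.9 = 11.90 atm; available 15.8 atm, so N2 is limiting.
P(O2) remaining = 15.8 − (1/1) × 11.9 = 3.900 atm
P(gaseous products) = (2)/1 × 11.9 = 23.80 atm
P_total at 229 °C = 3.900 + 23.80 = 27.70 atm
Scaling to 261 °C: P = 27.70 × 534.15/502.15 = 29.47 atm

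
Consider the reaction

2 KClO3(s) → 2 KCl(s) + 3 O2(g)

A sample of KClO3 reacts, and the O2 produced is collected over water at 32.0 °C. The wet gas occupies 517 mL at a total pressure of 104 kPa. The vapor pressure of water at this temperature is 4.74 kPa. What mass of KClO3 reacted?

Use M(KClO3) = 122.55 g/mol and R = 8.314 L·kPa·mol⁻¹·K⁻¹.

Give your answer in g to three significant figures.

1.65 g

P(O2) = 104 − 4.74 = 99.26 kPa
n(O2) = PV/RT = (99.26 × 0.5170) / (8.314 × 305.15) = 0.02023 mol
n(KClO3) = (2/3) × 0.02023 = 0.01349 mol
m(KClO3) = 0.01349 × 122.55 = 1.653 g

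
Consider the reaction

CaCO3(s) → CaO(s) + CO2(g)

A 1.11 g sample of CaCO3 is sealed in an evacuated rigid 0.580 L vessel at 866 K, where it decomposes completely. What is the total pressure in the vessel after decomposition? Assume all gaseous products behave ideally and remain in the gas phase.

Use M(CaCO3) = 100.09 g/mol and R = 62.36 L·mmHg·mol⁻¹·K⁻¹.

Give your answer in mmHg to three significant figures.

n(CaCO3) = 1.11 / 100.09 = 0.01109 mol
n(gas produced) = (1/1) × 0.01109 = 0.01109 mol
P = nRT/V = 0.01109 × 62.36 × 866 / 0.580 = 1033 mmHg

1030 mmHg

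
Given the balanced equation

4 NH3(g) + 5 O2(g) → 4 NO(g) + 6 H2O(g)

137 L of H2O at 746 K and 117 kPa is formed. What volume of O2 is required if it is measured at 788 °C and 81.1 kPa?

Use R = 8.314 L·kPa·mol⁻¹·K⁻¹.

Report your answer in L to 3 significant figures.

234 L

n(H2O) = PV/RT = (117 × 137) / (8.314 × 746) = 2.584 mol
n(O2) = (5/6) × 2.584 = 2.153 mol
V = nRT/P = 2.153 × 8.314 × 1061.15 / 81.1 = 234.2 L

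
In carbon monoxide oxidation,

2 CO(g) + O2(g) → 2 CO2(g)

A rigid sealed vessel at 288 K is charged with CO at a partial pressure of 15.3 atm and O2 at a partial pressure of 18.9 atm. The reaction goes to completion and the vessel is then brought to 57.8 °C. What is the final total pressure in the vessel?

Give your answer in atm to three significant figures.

Because the vessel is rigid and T is held at 288 K, work the stoichiometry in partial pressures (P_i = n_iRT/V).
P(O2) required for 15.3 atm of CO = (1/2) × 15.3 = 7.650 atm; available 18.9 atm, so CO is limiting.
P(O2) remaining = 18.9 − (1/2) × 15.3 = 11.25 atm
P(gaseous products) = (2)/2 × 15.3 = 15.30 atm
P_total at 288 K = 11.25 + 15.30 = 26.55 atm
Scaling to 57.8 °C: P = 26.55 × 330.95/288 = 30.51 atm

30.5 atm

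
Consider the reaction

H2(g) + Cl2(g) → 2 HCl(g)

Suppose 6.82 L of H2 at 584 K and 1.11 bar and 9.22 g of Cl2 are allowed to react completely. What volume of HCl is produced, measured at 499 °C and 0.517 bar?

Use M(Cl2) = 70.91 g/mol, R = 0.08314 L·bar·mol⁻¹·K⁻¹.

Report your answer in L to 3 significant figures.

32.3 L

n(H2) = PV/RT = (1.11 × 6.82) / (0.08314 × 584) = 0.1559 mol
n(Cl2) = 9.22 / 70.91 = 0.1300 mol
For 0.1559 mol H2, stoichiometry requires (1/1) × 0.1559 = 0.1559 mol Cl2; 0.1300 mol is available, so Cl2 is limiting.
n(HCl) = (2/1) × 0.1300 = 0.2600 mol
V(HCl) = nRT/P = 0.2600 × 0.08314 × 772.15 / 0.517 = 32.28 L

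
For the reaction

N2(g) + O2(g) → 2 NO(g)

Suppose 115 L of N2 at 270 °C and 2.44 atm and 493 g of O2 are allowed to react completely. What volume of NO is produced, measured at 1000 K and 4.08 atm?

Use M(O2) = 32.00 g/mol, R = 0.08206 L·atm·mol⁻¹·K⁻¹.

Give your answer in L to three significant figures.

n(N2) = PV/RT = (2.44 × 115) / (0.08206 × 543.15) = 6.296 mol
n(O2) = 493 / 32.00 = 15.41 mol
For 6.296 mol N2, stoichiometry requires (1/1) × 6.296 = 6.296 mol O2; 15.41 mol is available, so N2 is limiting.
n(NO) = (2/1) × 6.296 = 12.59 mol
V(NO) = nRT/P = 12.59 × 0.08206 × 1000 / 4.08 = 253.2 L

253 L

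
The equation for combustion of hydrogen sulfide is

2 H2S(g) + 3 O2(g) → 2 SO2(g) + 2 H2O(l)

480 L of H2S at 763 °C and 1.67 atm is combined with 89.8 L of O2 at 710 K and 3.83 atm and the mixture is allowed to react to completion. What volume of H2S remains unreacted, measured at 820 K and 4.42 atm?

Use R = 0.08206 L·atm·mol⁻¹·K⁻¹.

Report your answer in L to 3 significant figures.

83.6 L

n(H2S) = PV/RT = (1.67 × 480) / (0.08206 × 1036.15) = 9.428 mol
n(O2) = PV/RT = (3.83 × 89.8) / (0.08206 × 710) = 5.903 mol
For 9.428 mol H2S, stoichiometry requires (3/2) × 9.428 = 14.14 mol O2; 5.903 mol is available, so O2 is limiting.
n(H2S) consumed = (2/3) × 5.903 = 3.935 mol; remaining = 9.428 − 3.935 = 5.493 mol
V(H2S) = nRT/P = 5.493 × 0.08206 × 820 / 4.42 = 83.62 L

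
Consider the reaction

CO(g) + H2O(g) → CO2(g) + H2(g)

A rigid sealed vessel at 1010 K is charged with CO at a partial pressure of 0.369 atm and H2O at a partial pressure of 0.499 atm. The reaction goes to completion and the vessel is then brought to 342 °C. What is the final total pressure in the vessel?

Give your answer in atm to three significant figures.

0.529 atm

Because the vessel is rigid and T is held at 1010 K, work the stoichiometry in partial pressures (P_i = n_iRT/V).
P(H2O) required for 0.369 atm of CO = (1/1) × 0.369 = 0.3690 atm; available 0.499 atm, so CO is limiting.
P(H2O) remaining = 0.499 − (1/1) × 0.369 = 0.1300 atm
P(gaseous products) = (1+1)/1 × 0.369 = 0.7380 atm
P_total at 1010 K = 0.1300 + 0.7380 = 0.8680 atm
Scaling to 342 °C: P = 0.8680 × 615.15/1010 = 0.5287 atm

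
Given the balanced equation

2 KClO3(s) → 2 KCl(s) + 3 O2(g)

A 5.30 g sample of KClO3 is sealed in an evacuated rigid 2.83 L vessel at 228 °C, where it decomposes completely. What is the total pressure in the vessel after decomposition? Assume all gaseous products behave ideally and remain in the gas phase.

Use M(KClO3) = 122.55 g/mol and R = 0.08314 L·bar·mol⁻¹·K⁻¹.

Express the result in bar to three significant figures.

n(KClO3) = 5.30 / 122.55 = 0.04325 mol
n(gas produced) = (3/2) × 0.04325 = 0.06487 mol
P = nRT/V = 0.06487 × 0.08314 × 501.15 / 2.83 = 0.9551 bar

0.955 bar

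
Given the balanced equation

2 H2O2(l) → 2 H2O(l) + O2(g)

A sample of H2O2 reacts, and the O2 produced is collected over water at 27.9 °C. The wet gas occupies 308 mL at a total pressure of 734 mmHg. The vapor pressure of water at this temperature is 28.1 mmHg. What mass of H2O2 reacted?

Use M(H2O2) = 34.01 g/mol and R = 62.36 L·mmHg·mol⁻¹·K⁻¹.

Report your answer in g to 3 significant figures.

0.788 g

P(O2) = 734 − 28.1 = 705.9 mmHg
n(O2) = PV/RT = (705.9 × 0.3080) / (62.36 × 301.05) = 0.01158 mol
n(H2O2) = (2/1) × 0.01158 = 0.02316 mol
m(H2O2) = 0.02316 × 34.01 = 0.7877 g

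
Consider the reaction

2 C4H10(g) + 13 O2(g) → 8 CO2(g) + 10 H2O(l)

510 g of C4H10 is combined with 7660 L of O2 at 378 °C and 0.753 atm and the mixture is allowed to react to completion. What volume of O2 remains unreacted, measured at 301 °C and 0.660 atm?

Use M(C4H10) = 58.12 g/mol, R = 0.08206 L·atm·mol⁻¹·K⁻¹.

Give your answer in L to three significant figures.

3630 L

n(C4H10) = 510 / 58.12 = 8.775 mol
n(O2) = PV/RT = (0.753 × 7660) / (0.08206 × 651.15) = 107.9 mol
For 8.775 mol C4H10, stoichiometry requires (13/2) × 8.775 = 57.04 mol O2; 107.9 mol is available, so C4H10 is limiting.
n(O2) consumed = (13/2) × 8.775 = 57.04 mol; remaining = 107.9 − 57.04 = 50.86 mol
V(O2) = nRT/P = 50.86 × 0.08206 × 574.15 / 0.660 = 3631 L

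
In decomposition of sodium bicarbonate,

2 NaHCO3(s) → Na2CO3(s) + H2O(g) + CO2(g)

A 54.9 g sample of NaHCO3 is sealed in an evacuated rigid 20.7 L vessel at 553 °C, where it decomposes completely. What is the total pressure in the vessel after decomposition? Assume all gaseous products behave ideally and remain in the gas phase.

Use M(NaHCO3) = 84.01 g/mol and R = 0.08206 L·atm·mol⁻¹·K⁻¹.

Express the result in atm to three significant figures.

n(NaHCO3) = 54.9 / 84.01 = 0.6535 mol
n(gas produced) = (2/2) × 0.6535 = 0.6535 mol
P = nRT/V = 0.6535 × 0.08206 × 826.15 / 20.7 = 2.140 atm

2.14 atm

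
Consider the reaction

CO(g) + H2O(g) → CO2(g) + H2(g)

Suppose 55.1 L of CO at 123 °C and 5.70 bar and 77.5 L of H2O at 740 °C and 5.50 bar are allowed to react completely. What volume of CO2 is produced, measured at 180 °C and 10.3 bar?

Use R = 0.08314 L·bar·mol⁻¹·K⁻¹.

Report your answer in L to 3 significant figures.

n(CO) = PV/RT = (5.70 × 55.1) / (0.08314 × 396.15) = 9.536 mol
n(H2O) = PV/RT = (5.50 × 77.5) / (0.08314 × 1013.15) = 5.060 mol
For 9.536 mol CO, stoichiometry requires (1/1) × 9.536 = 9.536 mol H2O; 5.060 mol is available, so H2O is limiting.
n(CO2) = (1/1) × 5.060 = 5.060 mol
V(CO2) = nRT/P = 5.060 × 0.08314 × 453.15 / 10.3 = 18.51 L

18.5 L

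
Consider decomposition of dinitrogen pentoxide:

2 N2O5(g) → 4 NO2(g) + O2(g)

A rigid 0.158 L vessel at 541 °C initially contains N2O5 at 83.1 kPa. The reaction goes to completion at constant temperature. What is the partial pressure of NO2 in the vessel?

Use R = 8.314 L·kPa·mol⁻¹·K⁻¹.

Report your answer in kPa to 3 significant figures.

166 kPa

n(N2O5)₀ = PV/RT = (83.1 × 0.158) / (8.314 × 814.15) = 0.001940 mol
n(NO2) = (4/2) × 0.001940 = 0.003880 mol
P(NO2) = nRT/V = 0.003880 × 8.314 × 814.15 / 0.158 = 166.2 kPa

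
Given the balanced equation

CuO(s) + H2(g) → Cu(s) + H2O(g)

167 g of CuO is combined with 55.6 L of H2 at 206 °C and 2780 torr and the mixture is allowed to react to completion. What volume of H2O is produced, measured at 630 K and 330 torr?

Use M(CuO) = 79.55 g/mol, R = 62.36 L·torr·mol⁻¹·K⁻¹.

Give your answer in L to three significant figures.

n(CuO) = 167 / 79.55 = 2.099 mol
n(H2) = PV/RT = (2780 × 55.6) / (62.36 × 479.15) = 5.173 mol
For 2.099 mol CuO, stoichiometry requires (1/1) × 2.099 = 2.099 mol H2; 5.173 mol is available, so CuO is limiting.
n(H2O) = (1/1) × 2.099 = 2.099 mol
V(H2O) = nRT/P = 2.099 × 62.36 × 630 / 330 = 249.9 L

250 L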